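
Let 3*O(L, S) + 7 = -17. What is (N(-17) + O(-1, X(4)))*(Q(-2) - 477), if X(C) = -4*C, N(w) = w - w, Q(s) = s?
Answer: 3832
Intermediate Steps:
N(w) = 0
O(L, S) = -8 (O(L, S) = -7/3 + (⅓)*(-17) = -7/3 - 17/3 = -8)
(N(-17) + O(-1, X(4)))*(Q(-2) - 477) = (0 - 8)*(-2 - 477) = -8*(-479) = 3832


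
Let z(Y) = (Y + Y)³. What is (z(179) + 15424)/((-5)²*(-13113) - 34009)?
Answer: -22949068/180917 ≈ -126.85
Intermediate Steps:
z(Y) = 8*Y³ (z(Y) = (2*Y)³ = 8*Y³)
(z(179) + 15424)/((-5)²*(-13113) - 34009) = (8*179³ + 15424)/((-5)²*(-13113) - 34009) = (8*5735339 + 15424)/(25*(-13113) - 34009) = (45882712 + 15424)/(-327825 - 34009) = 45898136/(-361834) = 45898136*(-1/361834) = -22949068/180917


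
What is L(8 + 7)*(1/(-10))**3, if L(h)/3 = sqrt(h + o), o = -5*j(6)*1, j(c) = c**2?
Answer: -3*I*sqrt(165)/1000 ≈ -0.038536*I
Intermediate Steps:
o = -180 (o = -5*6**2*1 = -5*36*1 = -180*1 = -180)
L(h) = 3*sqrt(-180 + h) (L(h) = 3*sqrt(h - 180) = 3*sqrt(-180 + h))
L(8 + 7)*(1/(-10))**3 = (3*sqrt(-180 + (8 + 7)))*(1/(-10))**3 = (3*sqrt(-180 + 15))*(-1/10)**3 = (3*sqrt(-165))*(-1/1000) = (3*(I*sqrt(165)))*(-1/1000) = (3*I*sqrt(165))*(-1/1000) = -3*I*sqrt(165)/1000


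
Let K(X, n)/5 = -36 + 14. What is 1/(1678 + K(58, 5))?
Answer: 1/1568 ≈ 0.00063775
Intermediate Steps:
K(X, n) = -110 (K(X, n) = 5*(-36 + 14) = 5*(-22) = -110)
1/(1678 + K(58, 5)) = 1/(1678 - 110) = 1/1568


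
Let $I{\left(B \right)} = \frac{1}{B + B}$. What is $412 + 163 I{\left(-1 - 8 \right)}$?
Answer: $\frac{7253}{18} \approx 402.94$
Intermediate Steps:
$I{\left(B \right)} = \frac{1}{2 B}$
$412 + 163 I{\left(-1 - 8 \right)} = 412 + 163 \frac{1}{2 \left(-1 - 8\right)} = 412 + 163 \frac{1}{2 \left(-9\right)} = 412 + 163 \cdot \frac{1}{2} \left(- \frac{1}{9}\right) = 412 + 163 \left(- \frac{1}{18}\right) = 412 - \frac{163}{18} = \frac{7253}{18}$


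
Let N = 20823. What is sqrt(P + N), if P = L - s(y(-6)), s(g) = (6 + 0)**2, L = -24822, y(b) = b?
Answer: I*sqrt(4035) ≈ 63.522*I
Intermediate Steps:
s(g) = 36 (s(g) = 6**2 = 36)
P = -24858 (P = -24822 - 1*36 = -24822 - 36 = -24858)
sqrt(P + N) = sqrt(-24858 + 20823) = sqrt(-4035) = I*sqrt(4035)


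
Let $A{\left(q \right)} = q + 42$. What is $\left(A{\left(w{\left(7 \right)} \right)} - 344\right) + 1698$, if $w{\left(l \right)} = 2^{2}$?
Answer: $1400$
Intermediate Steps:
$w{\left(l \right)} = 4$
$A{\left(q \right)} = 42 + q$
$\left(A{\left(w{\left(7 \right)} \right)} - 344\right) + 1698 = \left(\left(42 + 4\right) - 344\right) + 1698 = \left(46 - 344\right) + 1698 = -298 + 1698 = 1400$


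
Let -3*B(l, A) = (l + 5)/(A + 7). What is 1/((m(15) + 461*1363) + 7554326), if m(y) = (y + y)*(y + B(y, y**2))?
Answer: 29/237310426 ≈ 1.2220e-7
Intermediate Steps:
B(l, A) = -(5 + l)/(3*(7 + A)) (B(l, A) = -(l + 5)/(3*(A + 7)) = -(5 + l)/(3*(7 + A)))
m(y) = 2*y*(y + (-5 - y)/(3*(7 + y**2))) (m(y) = (y + y)*(y + (-5 - y)/(3*(7 + y**2))) = (2*y)*(y + (-5 - y)/(3*(7 + y**2))) = 2*y*(y + (-5 - y)/(3*(7 + y**2))))
1/((m(15) + 461*1363) + 7554326) = 1/(((2/3)*15*(-5 + 3*15**3 + 20*15)/(7 + 15**2) + 461*1363) + 7554326) = 1/(((2/3)*15*(-5 + 3*3375 + 300)/(7 + 225) + 628343) + 7554326) = 1/(((2/3)*15*(-5 + 10125 + 300)/232 + 628343) + 7554326) = 1/(((2/3)*15*(1/232)*10420 + 628343) + 7554326) = 1/((13025/29 + 628343) + 7554326) = 1/(18234972/29 + 7554326) = 1/(237310426/29) = 29/237310426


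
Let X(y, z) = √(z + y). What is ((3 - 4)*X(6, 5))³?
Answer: -11*√11 ≈ -36.483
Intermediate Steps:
X(y, z) = √(y + z)
((3 - 4)*X(6, 5))³ = ((3 - 4)*√(6 + 5))³ = (-√11)³ = -11*√11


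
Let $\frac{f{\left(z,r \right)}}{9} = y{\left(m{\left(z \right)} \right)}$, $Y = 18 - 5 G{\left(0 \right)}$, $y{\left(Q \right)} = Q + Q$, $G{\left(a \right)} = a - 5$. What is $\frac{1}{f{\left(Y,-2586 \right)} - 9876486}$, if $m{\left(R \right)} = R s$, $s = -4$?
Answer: $- \frac{1}{9879582} \approx -1.0122 \cdot 10^{-7}$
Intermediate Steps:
$G{\left(a \right)} = -5 + a$
$m{\left(R \right)} = - 4 R$ ($m{\left(R \right)} = R \left(-4\right) = - 4 R$)
$y{\left(Q \right)} = 2 Q$
$Y = 43$ ($Y = 18 - 5 \left(-5 + 0\right) = 18 - -25 = 18 + 25 = 43$)
$f{\left(z,r \right)} = - 72 z$ ($f{\left(z,r \right)} = 9 \cdot 2 \left(- 4 z\right) = 9 \left(- 8 z\right) = - 72 z$)
$\frac{1}{f{\left(Y,-2586 \right)} - 9876486} = \frac{1}{\left(-72\right) 43 - 9876486} = \frac{1}{-3096 - 9876486} = \frac{1}{-9879582} = - \frac{1}{9879582}$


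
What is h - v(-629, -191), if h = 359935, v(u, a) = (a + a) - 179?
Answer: 360496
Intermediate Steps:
v(u, a) = -179 + 2*a (v(u, a) = 2*a - 179 = -179 + 2*a)
h - v(-629, -191) = 359935 - (-179 + 2*(-191)) = 359935 - (-179 - 382) = 359935 - 1*(-561) = 359935 + 561 = 360496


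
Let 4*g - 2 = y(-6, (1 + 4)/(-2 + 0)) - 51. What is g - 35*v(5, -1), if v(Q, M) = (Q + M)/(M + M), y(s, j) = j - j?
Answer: 231/4 ≈ 57.750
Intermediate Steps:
y(s, j) = 0
v(Q, M) = (M + Q)/(2*M) (v(Q, M) = (M + Q)/((2*M)) = (M + Q)*(1/(2*M)) = (M + Q)/(2*M))
g = -49/4 (g = ½ + (0 - 51)/4 = ½ + (¼)*(-51) = ½ - 51/4 = -49/4 ≈ -12.250)
g - 35*v(5, -1) = -49/4 - 35*(-1 + 5)/(2*(-1)) = -49/4 - 35*(-1)*4/2 = -49/4 - 35*(-2) = -49/4 + 70 = 231/4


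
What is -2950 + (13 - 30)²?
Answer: -2661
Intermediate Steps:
-2950 + (13 - 30)² = -2950 + (-17)² = -2950 + 289 = -2661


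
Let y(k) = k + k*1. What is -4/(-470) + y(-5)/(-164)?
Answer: 1339/19270 ≈ 0.069486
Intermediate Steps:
y(k) = 2*k (y(k) = k + k = 2*k)
-4/(-470) + y(-5)/(-164) = -4/(-470) + (2*(-5))/(-164) = -4*(-1/470) - 10*(-1/164) = 2/235 + 5/82 = 1339/19270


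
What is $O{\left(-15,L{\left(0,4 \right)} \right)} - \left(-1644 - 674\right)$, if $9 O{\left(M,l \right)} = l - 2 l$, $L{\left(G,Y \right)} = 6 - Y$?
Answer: $\frac{20860}{9} \approx 2317.8$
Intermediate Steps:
$O{\left(M,l \right)} = - \frac{l}{9}$ ($O{\left(M,l \right)} = \frac{l - 2 l}{9} = \frac{\left(-1\right) l}{9} = - \frac{l}{9}$)
$O{\left(-15,L{\left(0,4 \right)} \right)} - \left(-1644 - 674\right) = - \frac{6 - 4}{9} - \left(-1644 - 674\right) = \left(- \frac{1}{9}\right) 2 - -2318 = - \frac{2}{9} + 2318 = \frac{20860}{9}$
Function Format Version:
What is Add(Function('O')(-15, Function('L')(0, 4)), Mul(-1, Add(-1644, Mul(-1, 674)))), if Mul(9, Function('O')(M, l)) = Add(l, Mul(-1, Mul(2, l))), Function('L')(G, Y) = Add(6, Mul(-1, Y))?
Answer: Rational(20860, 9) ≈ 2317.8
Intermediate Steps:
Function('O')(M, l) = Mul(Rational(-1, 9), l) (Function('O')(M, l) = Mul(Rational(1, 9), Add(l, Mul(-1, Mul(2, l)))) = Mul(Rational(1, 9), Add(l, Mul(-2, l))) = Mul(Rational(1, 9), Mul(-1, l)) = Mul(Rational(-1, 9), l))
Add(Function('O')(-15, Function('L')(0, 4)), Mul(-1, Add(-1644, Mul(-1, 674)))) = Add(Mul(Rational(-1, 9), Add(6, Mul(-1, 4))), Mul(-1, Add(-1644, Mul(-1, 674)))) = Add(Mul(Rational(-1, 9), Add(6, -4)), Mul(-1, Add(-1644, -674))) = Add(Mul(Rational(-1, 9), 2), Mul(-1, -2318)) = Add(Rational(-2, 9), 2318) = Rational(20860, 9)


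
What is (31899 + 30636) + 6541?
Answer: 69076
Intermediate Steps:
(31899 + 30636) + 6541 = 62535 + 6541 = 69076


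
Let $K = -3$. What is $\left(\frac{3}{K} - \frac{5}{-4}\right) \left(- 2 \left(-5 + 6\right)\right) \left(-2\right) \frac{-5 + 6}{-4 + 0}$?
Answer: $- \frac{1}{4} \approx -0.25$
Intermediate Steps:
$\left(\frac{3}{K} - \frac{5}{-4}\right) \left(- 2 \left(-5 + 6\right)\right) \left(-2\right) \frac{-5 + 6}{-4 + 0} = \left(\frac{3}{-3} - \frac{5}{-4}\right) \left(- 2 \left(-5 + 6\right)\right) \left(-2\right) \frac{-5 + 6}{-4 + 0} = \left(3 \left(- \frac{1}{3}\right) - - \frac{5}{4}\right) \left(\left(-2\right) 1\right) \left(-2\right) 1 \frac{1}{-4} = \left(-1 + \frac{5}{4}\right) \left(-2\right) \left(-2\right) 1 \left(- \frac{1}{4}\right) = \frac{1}{4} \left(-2\right) \left(-2\right) \left(- \frac{1}{4}\right) = \left(- \frac{1}{2}\right) \left(-2\right) \left(- \frac{1}{4}\right) = 1 \left(- \frac{1}{4}\right) = - \frac{1}{4}$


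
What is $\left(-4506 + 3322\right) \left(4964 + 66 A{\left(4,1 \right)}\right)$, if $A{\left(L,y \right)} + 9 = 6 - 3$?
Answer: $-5408512$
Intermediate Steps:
$A{\left(L,y \right)} = -6$ ($A{\left(L,y \right)} = -9 + \left(6 - 3\right) = -9 + 3 = -6$)
$\left(-4506 + 3322\right) \left(4964 + 66 A{\left(4,1 \right)}\right) = \left(-4506 + 3322\right) \left(4964 + 66 \left(-6\right)\right) = - 1184 \left(4964 - 396\right) = \left(-1184\right) 4568 = -5408512$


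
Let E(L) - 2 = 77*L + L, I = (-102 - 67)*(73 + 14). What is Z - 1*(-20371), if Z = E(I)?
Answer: -1126461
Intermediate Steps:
I = -14703 (I = -169*87 = -14703)
E(L) = 2 + 78*L (E(L) = 2 + (77*L + L) = 2 + 78*L)
Z = -1146832 (Z = 2 + 78*(-14703) = 2 - 1146834 = -1146832)
Z - 1*(-20371) = -1146832 - 1*(-20371) = -1146832 + 20371 = -1126461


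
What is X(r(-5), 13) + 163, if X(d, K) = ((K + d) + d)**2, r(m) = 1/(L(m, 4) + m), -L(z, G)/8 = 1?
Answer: 55436/169 ≈ 328.02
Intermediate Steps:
L(z, G) = -8 (L(z, G) = -8*1 = -8)
r(m) = 1/(-8 + m)
X(d, K) = (K + 2*d)**2
X(r(-5), 13) + 163 = (13 + 2/(-8 - 5))**2 + 163 = (13 + 2/(-13))**2 + 163 = (13 + 2*(-1/13))**2 + 163 = (13 - 2/13)**2 + 163 = (167/13)**2 + 163 = 27889/169 + 163 = 55436/169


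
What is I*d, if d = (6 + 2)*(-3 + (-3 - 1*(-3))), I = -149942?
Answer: 3598608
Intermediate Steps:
d = -24 (d = 8*(-3 + (-3 + 3)) = 8*(-3 + 0) = 8*(-3) = -24)
I*d = -149942*(-24) = 3598608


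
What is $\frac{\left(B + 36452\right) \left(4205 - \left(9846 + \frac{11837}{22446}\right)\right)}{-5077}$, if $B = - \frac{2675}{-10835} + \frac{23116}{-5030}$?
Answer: $\frac{2286701198512197007}{56461230335610} \approx 40500.0$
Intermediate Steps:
$B = - \frac{23700661}{5450005}$ ($B = \left(-2675\right) \left(- \frac{1}{10835}\right) + 23116 \left(- \frac{1}{5030}\right) = \frac{535}{2167} - \frac{11558}{2515} = - \frac{23700661}{5450005} \approx -4.3487$)
$\frac{\left(B + 36452\right) \left(4205 - \left(9846 + \frac{11837}{22446}\right)\right)}{-5077} = \frac{\left(- \frac{23700661}{5450005} + 36452\right) \left(4205 - \left(9846 + \frac{11837}{22446}\right)\right)}{-5077} = \frac{198639881599 \left(4205 - \frac{221015153}{22446}\right)}{5450005} \left(- \frac{1}{5077}\right) = \frac{198639881599}{5450005} \left(- \frac{126629723}{22446}\right) \left(- \frac{1}{5077}\right) = \left(- \frac{2286701198512197007}{11120982930}\right) \left(- \frac{1}{5077}\right) = \frac{2286701198512197007}{56461230335610}$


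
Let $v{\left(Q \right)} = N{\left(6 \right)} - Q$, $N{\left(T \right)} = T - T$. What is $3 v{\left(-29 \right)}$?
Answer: $87$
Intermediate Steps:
$N{\left(T \right)} = 0$
$v{\left(Q \right)} = - Q$ ($v{\left(Q \right)} = 0 - Q = - Q$)
$3 v{\left(-29 \right)} = 3 \left(\left(-1\right) \left(-29\right)\right) = 3 \cdot 29 = 87$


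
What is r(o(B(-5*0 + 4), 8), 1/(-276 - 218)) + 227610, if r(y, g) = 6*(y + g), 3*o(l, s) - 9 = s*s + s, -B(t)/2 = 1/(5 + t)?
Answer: 56259681/247 ≈ 2.2777e+5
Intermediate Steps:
B(t) = -2/(5 + t)
o(l, s) = 3 + s/3 + s²/3 (o(l, s) = 3 + (s*s + s)/3 = 3 + (s² + s)/3 = 3 + (s + s²)/3 = 3 + (s/3 + s²/3) = 3 + s/3 + s²/3)
r(y, g) = 6*g + 6*y (r(y, g) = 6*(g + y) = 6*g + 6*y)
r(o(B(-5*0 + 4), 8), 1/(-276 - 218)) + 227610 = (6/(-276 - 218) + 6*(3 + (⅓)*8 + (⅓)*8²)) + 227610 = (6/(-494) + 6*(3 + 8/3 + (⅓)*64)) + 227610 = (6*(-1/494) + 6*(3 + 8/3 + 64/3)) + 227610 = (-3/247 + 6*27) + 227610 = (-3/247 + 162) + 227610 = 40011/247 + 227610 = 56259681/247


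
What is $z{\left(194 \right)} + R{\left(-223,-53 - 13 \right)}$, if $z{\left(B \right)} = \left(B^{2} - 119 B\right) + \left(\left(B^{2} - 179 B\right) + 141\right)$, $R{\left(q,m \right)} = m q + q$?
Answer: $32096$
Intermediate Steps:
$R{\left(q,m \right)} = q + m q$
$z{\left(B \right)} = 141 - 298 B + 2 B^{2}$ ($z{\left(B \right)} = \left(B^{2} - 119 B\right) + \left(141 + B^{2} - 179 B\right) = 141 - 298 B + 2 B^{2}$)
$z{\left(194 \right)} + R{\left(-223,-53 - 13 \right)} = \left(141 - 57812 + 2 \cdot 194^{2}\right) - 223 \left(1 - 66\right) = \left(141 - 57812 + 2 \cdot 37636\right) - 223 \left(1 - 66\right) = \left(141 - 57812 + 75272\right) - 223 \left(1 - 66\right) = 17601 - -14495 = 17601 + 14495 = 32096$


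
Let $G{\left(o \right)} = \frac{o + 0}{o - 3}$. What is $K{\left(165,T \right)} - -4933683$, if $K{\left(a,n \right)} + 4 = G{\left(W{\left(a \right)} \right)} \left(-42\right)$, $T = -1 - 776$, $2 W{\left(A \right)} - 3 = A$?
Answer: $\frac{44402719}{9} \approx 4.9336 \cdot 10^{6}$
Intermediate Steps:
$W{\left(A \right)} = \frac{3}{2} + \frac{A}{2}$
$T = -777$
$G{\left(o \right)} = \frac{o}{-3 + o}$
$K{\left(a,n \right)} = -4 - \frac{42 \left(\frac{3}{2} + \frac{a}{2}\right)}{- \frac{3}{2} + \frac{a}{2}}$ ($K{\left(a,n \right)} = -4 + \frac{\frac{3}{2} + \frac{a}{2}}{-3 + \left(\frac{3}{2} + \frac{a}{2}\right)} \left(-42\right) = -4 + \frac{\frac{3}{2} + \frac{a}{2}}{- \frac{3}{2} + \frac{a}{2}} \left(-42\right) = -4 - \frac{42 \left(\frac{3}{2} + \frac{a}{2}\right)}{- \frac{3}{2} + \frac{a}{2}}$)
$K{\left(165,T \right)} - -4933683 = \frac{2 \left(-57 - 3795\right)}{-3 + 165} - -4933683 = \frac{2 \left(-57 - 3795\right)}{162} + 4933683 = 2 \cdot \frac{1}{162} \left(-3852\right) + 4933683 = - \frac{428}{9} + 4933683 = \frac{44402719}{9}$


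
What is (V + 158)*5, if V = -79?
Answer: 395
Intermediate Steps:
(V + 158)*5 = (-79 + 158)*5 = 79*5 = 395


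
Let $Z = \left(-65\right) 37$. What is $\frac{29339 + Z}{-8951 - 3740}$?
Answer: $- \frac{26934}{12691} \approx -2.1223$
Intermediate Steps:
$Z = -2405$
$\frac{29339 + Z}{-8951 - 3740} = \frac{29339 - 2405}{-8951 - 3740} = \frac{26934}{-12691} = 26934 \left(- \frac{1}{12691}\right) = - \frac{26934}{12691}$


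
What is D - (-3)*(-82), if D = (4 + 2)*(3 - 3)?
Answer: -246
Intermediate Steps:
D = 0 (D = 6*0 = 0)
D - (-3)*(-82) = 0 - (-3)*(-82) = 0 - 3*82 = 0 - 246 = -246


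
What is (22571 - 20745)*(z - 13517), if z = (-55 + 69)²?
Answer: -24324146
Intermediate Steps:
z = 196 (z = 14² = 196)
(22571 - 20745)*(z - 13517) = (22571 - 20745)*(196 - 13517) = 1826*(-13321) = -24324146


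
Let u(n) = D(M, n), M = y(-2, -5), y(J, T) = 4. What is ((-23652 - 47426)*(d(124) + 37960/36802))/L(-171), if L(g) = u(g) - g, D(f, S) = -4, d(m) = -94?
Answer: 121594129692/3072967 ≈ 39569.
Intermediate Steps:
M = 4
u(n) = -4
L(g) = -4 - g
((-23652 - 47426)*(d(124) + 37960/36802))/L(-171) = ((-23652 - 47426)*(-94 + 37960/36802))/(-4 - 1*(-171)) = (-71078*(-94 + 37960*(1/36802)))/(-4 + 171) = -71078*(-94 + 18980/18401)/167 = -71078*(-1710714/18401)*(1/167) = (121594129692/18401)*(1/167) = 121594129692/3072967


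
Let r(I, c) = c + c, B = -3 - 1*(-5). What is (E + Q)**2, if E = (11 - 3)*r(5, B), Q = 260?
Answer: 85264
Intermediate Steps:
B = 2 (B = -3 + 5 = 2)
r(I, c) = 2*c
E = 32 (E = (11 - 3)*(2*2) = 8*4 = 32)
(E + Q)**2 = (32 + 260)**2 = 292**2 = 85264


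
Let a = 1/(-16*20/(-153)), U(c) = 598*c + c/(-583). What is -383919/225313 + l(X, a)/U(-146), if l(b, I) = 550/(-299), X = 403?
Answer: -2921438694625504/1714544619184683 ≈ -1.7039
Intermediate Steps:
U(c) = 348633*c/583 (U(c) = 598*c + c*(-1/583) = 598*c - c/583 = 348633*c/583)
a = 153/320 (a = 1/(-320*(-1/153)) = 1/(320/153) = 153/320 ≈ 0.47813)
l(b, I) = -550/299 (l(b, I) = 550*(-1/299) = -550/299)
-383919/225313 + l(X, a)/U(-146) = -383919/225313 - 550/(299*((348633/583)*(-146))) = -383919*1/225313 - 550/(299*(-50900418/583)) = -383919/225313 - 550/299*(-583/50900418) = -383919/225313 + 160325/7609612491 = -2921438694625504/1714544619184683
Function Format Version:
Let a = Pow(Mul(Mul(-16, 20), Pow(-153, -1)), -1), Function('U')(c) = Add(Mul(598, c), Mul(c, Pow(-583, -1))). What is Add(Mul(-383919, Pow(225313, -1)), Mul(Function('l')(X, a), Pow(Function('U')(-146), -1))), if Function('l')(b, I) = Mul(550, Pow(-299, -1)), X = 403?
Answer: Rational(-2921438694625504, 1714544619184683) ≈ -1.7039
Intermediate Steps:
Function('U')(c) = Mul(Rational(348633, 583), c) (Function('U')(c) = Add(Mul(598, c), Mul(c, Rational(-1, 583))) = Add(Mul(598, c), Mul(Rational(-1, 583), c)) = Mul(Rational(348633, 583), c))
a = Rational(153, 320) (a = Pow(Mul(-320, Rational(-1, 153)), -1) = Pow(Rational(320, 153), -1) = Rational(153, 320) ≈ 0.47813)
Function('l')(b, I) = Rational(-550, 299) (Function('l')(b, I) = Mul(550, Rational(-1, 299)) = Rational(-550, 299))
Add(Mul(-383919, Pow(225313, -1)), Mul(Function('l')(X, a), Pow(Function('U')(-146), -1))) = Add(Mul(-383919, Pow(225313, -1)), Mul(Rational(-550, 299), Pow(Mul(Rational(348633, 583), -146), -1))) = Add(Mul(-383919, Rational(1, 225313)), Mul(Rational(-550, 299), Pow(Rational(-50900418, 583), -1))) = Add(Rational(-383919, 225313), Mul(Rational(-550, 299), Rational(-583, 50900418))) = Add(Rational(-383919, 225313), Rational(160325, 7609612491)) = Rational(-2921438694625504, 1714544619184683)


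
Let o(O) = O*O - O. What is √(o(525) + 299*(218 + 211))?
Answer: 3*√44819 ≈ 635.12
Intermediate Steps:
o(O) = O² - O
√(o(525) + 299*(218 + 211)) = √(525*(-1 + 525) + 299*(218 + 211)) = √(525*524 + 299*429) = √(275100 + 128271) = √403371 = 3*√44819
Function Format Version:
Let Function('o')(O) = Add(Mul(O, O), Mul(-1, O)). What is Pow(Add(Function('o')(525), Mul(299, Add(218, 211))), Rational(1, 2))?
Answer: Mul(3, Pow(44819, Rational(1, 2))) ≈ 635.12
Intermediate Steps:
Function('o')(O) = Add(Pow(O, 2), Mul(-1, O))
Pow(Add(Function('o')(525), Mul(299, Add(218, 211))), Rational(1, 2)) = Pow(Add(Mul(525, Add(-1, 525)), Mul(299, Add(218, 211))), Rational(1, 2)) = Pow(Add(Mul(525, 524), Mul(299, 429)), Rational(1, 2)) = Pow(Add(275100, 128271), Rational(1, 2)) = Pow(403371, Rational(1, 2)) = Mul(3, Pow(44819, Rational(1, 2)))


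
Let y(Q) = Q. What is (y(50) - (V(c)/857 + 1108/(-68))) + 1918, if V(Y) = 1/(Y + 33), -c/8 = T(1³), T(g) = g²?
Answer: 722729508/364225 ≈ 1984.3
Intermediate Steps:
c = -8 (c = -8*(1³)² = -8*1² = -8*1 = -8)
V(Y) = 1/(33 + Y)
(y(50) - (V(c)/857 + 1108/(-68))) + 1918 = (50 - (1/((33 - 8)*857) + 1108/(-68))) + 1918 = (50 - ((1/857)/25 + 1108*(-1/68))) + 1918 = (50 - ((1/25)*(1/857) - 277/17)) + 1918 = (50 - (1/21425 - 277/17)) + 1918 = (50 - 1*(-5934708/364225)) + 1918 = (50 + 5934708/364225) + 1918 = 24145958/364225 + 1918 = 722729508/364225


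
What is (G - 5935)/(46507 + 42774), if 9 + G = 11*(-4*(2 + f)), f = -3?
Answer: -5900/89281 ≈ -0.066083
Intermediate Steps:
G = 35 (G = -9 + 11*(-4*(2 - 3)) = -9 + 11*(-4*(-1)) = -9 + 11*4 = -9 + 44 = 35)
(G - 5935)/(46507 + 42774) = (35 - 5935)/(46507 + 42774) = -5900/89281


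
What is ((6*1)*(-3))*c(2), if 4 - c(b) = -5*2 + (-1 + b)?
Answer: -234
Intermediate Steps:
c(b) = 15 - b (c(b) = 4 - (-5*2 + (-1 + b)) = 4 - (-10 + (-1 + b)) = 4 - (-11 + b) = 4 + (11 - b) = 15 - b)
((6*1)*(-3))*c(2) = ((6*1)*(-3))*(15 - 1*2) = (6*(-3))*(15 - 2) = -18*13 = -234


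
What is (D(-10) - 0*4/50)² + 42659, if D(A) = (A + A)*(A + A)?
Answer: 202659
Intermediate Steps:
D(A) = 4*A² (D(A) = (2*A)*(2*A) = 4*A²)
(D(-10) - 0*4/50)² + 42659 = (4*(-10)² - 0*4/50)² + 42659 = (4*100 - 19*0*(1/50))² + 42659 = (400 + 0*(1/50))² + 42659 = (400 + 0)² + 42659 = 400² + 42659 = 160000 + 42659 = 202659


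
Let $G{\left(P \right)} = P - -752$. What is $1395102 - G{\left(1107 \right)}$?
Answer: $1393243$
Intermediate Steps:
$G{\left(P \right)} = 752 + P$ ($G{\left(P \right)} = P + 752 = 752 + P$)
$1395102 - G{\left(1107 \right)} = 1395102 - \left(752 + 1107\right) = 1395102 - 1859 = 1393243$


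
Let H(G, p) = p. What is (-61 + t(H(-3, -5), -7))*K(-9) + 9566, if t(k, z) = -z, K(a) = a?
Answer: 10052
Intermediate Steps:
(-61 + t(H(-3, -5), -7))*K(-9) + 9566 = (-61 - 1*(-7))*(-9) + 9566 = (-61 + 7)*(-9) + 9566 = -54*(-9) + 9566 = 486 + 9566 = 10052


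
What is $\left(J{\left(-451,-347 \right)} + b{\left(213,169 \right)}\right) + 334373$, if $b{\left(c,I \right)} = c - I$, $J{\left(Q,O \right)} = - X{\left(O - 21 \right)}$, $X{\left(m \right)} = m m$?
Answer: $198993$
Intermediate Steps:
$X{\left(m \right)} = m^{2}$
$J{\left(Q,O \right)} = - \left(-21 + O\right)^{2}$ ($J{\left(Q,O \right)} = - \left(O - 21\right)^{2} = - \left(-21 + O\right)^{2}$)
$\left(J{\left(-451,-347 \right)} + b{\left(213,169 \right)}\right) + 334373 = \left(- \left(-21 - 347\right)^{2} + \left(213 - 169\right)\right) + 334373 = \left(- \left(-368\right)^{2} + \left(213 - 169\right)\right) + 334373 = \left(\left(-1\right) 135424 + 44\right) + 334373 = \left(-135424 + 44\right) + 334373 = -135380 + 334373 = 198993$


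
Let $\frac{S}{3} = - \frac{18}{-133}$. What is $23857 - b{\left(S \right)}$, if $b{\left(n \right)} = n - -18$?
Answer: $\frac{3170533}{133} \approx 23839.0$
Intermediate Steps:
$S = \frac{54}{133}$ ($S = 3 \left(- \frac{18}{-133}\right) = 3 \left(\left(-18\right) \left(- \frac{1}{133}\right)\right) = 3 \cdot \frac{18}{133} = \frac{54}{133} \approx 0.40601$)
$b{\left(n \right)} = 18 + n$ ($b{\left(n \right)} = n + 18 = 18 + n$)
$23857 - b{\left(S \right)} = 23857 - \left(18 + \frac{54}{133}\right) = 23857 - \frac{2448}{133} = \frac{3170533}{133}$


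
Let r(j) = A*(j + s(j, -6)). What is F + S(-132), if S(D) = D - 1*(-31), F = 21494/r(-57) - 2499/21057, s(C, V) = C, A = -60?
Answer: -2351918647/24004980 ≈ -97.976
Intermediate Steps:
r(j) = -120*j (r(j) = -60*(j + j) = -120*j)
F = 72584333/24004980 (F = 21494/((-120*(-57))) - 2499/21057 = 21494/6840 - 2499*1/21057 = 21494*(1/6840) - 833/7019 = 10747/3420 - 833/7019 = 72584333/24004980 ≈ 3.0237)
S(D) = 31 + D (S(D) = D + 31 = 31 + D)
F + S(-132) = 72584333/24004980 + (31 - 132) = 72584333/24004980 - 101 = -2351918647/24004980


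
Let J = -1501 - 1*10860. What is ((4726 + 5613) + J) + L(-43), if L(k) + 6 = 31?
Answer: -1997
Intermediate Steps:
L(k) = 25 (L(k) = -6 + 31 = 25)
J = -12361 (J = -1501 - 10860 = -12361)
((4726 + 5613) + J) + L(-43) = ((4726 + 5613) - 12361) + 25 = (10339 - 12361) + 25 = -2022 + 25 = -1997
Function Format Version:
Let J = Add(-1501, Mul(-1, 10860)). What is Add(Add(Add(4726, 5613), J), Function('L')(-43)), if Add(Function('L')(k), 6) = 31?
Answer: -1997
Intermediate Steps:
Function('L')(k) = 25 (Function('L')(k) = Add(-6, 31) = 25)
J = -12361 (J = Add(-1501, -10860) = -12361)
Add(Add(Add(4726, 5613), J), Function('L')(-43)) = Add(Add(Add(4726, 5613), -12361), 25) = Add(Add(10339, -12361), 25) = Add(-2022, 25) = -1997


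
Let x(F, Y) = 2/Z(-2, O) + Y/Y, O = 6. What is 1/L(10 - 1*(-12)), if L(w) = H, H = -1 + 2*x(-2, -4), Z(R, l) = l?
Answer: ⅗ ≈ 0.60000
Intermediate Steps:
x(F, Y) = 4/3 (x(F, Y) = 2/6 + Y/Y = 2*(⅙) + 1 = ⅓ + 1 = 4/3)
H = 5/3 (H = -1 + 2*(4/3) = -1 + 8/3 = 5/3 ≈ 1.6667)
L(w) = 5/3
1/L(10 - 1*(-12)) = 1/(5/3) = ⅗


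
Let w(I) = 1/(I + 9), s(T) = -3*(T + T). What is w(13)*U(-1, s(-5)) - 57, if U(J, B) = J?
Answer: -1255/22 ≈ -57.045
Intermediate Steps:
s(T) = -6*T
w(I) = 1/(9 + I)
w(13)*U(-1, s(-5)) - 57 = -1/(9 + 13) - 57 = -1/22 - 57 = -1255/22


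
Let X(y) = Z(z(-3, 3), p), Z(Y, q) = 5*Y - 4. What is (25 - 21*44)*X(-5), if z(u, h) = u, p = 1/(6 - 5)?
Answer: 17081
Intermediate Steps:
p = 1 (p = 1/1 = 1)
Z(Y, q) = -4 + 5*Y
X(y) = -19 (X(y) = -4 + 5*(-3) = -4 - 15 = -19)
(25 - 21*44)*X(-5) = (25 - 21*44)*(-19) = (25 - 924)*(-19) = -899*(-19) = 17081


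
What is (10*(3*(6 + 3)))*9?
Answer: 2430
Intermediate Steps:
(10*(3*(6 + 3)))*9 = (10*(3*9))*9 = (10*27)*9 = 270*9 = 2430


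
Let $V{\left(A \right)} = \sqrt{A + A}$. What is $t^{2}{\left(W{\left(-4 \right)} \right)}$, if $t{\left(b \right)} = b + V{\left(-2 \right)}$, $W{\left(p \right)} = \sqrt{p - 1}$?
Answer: $- \left(2 + \sqrt{5}\right)^{2} \approx -17.944$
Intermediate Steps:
$W{\left(p \right)} = \sqrt{-1 + p}$
$V{\left(A \right)} = \sqrt{2} \sqrt{A}$ ($V{\left(A \right)} = \sqrt{2 A} = \sqrt{2} \sqrt{A}$)
$t{\left(b \right)} = b + 2 i$ ($t{\left(b \right)} = b + \sqrt{2} \sqrt{-2} = b + \sqrt{2} i \sqrt{2} = b + 2 i$)
$t^{2}{\left(W{\left(-4 \right)} \right)} = \left(\sqrt{-1 - 4} + 2 i\right)^{2} = \left(\sqrt{-5} + 2 i\right)^{2} = \left(i \sqrt{5} + 2 i\right)^{2} = \left(2 i + i \sqrt{5}\right)^{2}$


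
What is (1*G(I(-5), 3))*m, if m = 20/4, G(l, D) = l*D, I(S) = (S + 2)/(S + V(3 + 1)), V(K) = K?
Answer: 45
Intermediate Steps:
I(S) = (2 + S)/(4 + S) (I(S) = (S + 2)/(S + (3 + 1)) = (2 + S)/(S + 4) = (2 + S)/(4 + S))
G(l, D) = D*l
m = 5 (m = 20*(1/4) = 5)
(1*G(I(-5), 3))*m = (1*(3*((2 - 5)/(4 - 5))))*5 = (1*(3*(-3/(-1))))*5 = (1*(3*(-1*(-3))))*5 = (1*(3*3))*5 = (1*9)*5 = 9*5 = 45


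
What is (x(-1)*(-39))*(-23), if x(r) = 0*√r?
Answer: 0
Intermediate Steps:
x(r) = 0
(x(-1)*(-39))*(-23) = (0*(-39))*(-23) = 0*(-23) = 0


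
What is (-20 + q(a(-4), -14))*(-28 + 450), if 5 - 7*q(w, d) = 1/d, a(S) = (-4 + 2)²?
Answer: -398579/49 ≈ -8134.3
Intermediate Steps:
a(S) = 4 (a(S) = (-2)² = 4)
q(w, d) = 5/7 - 1/(7*d)
(-20 + q(a(-4), -14))*(-28 + 450) = (-20 + (⅐)*(-1 + 5*(-14))/(-14))*(-28 + 450) = (-20 + (⅐)*(-1/14)*(-1 - 70))*422 = (-20 + (⅐)*(-1/14)*(-71))*422 = (-20 + 71/98)*422 = -1889/98*422 = -398579/49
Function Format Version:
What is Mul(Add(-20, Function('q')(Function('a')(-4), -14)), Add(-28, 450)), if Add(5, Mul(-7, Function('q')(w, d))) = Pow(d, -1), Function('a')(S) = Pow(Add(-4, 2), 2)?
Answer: Rational(-398579, 49) ≈ -8134.3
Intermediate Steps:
Function('a')(S) = 4 (Function('a')(S) = Pow(-2, 2) = 4)
Function('q')(w, d) = Add(Rational(5, 7), Mul(Rational(-1, 7), Pow(d, -1)))
Mul(Add(-20, Function('q')(Function('a')(-4), -14)), Add(-28, 450)) = Mul(Add(-20, Mul(Rational(1, 7), Pow(-14, -1), Add(-1, Mul(5, -14)))), Add(-28, 450)) = Mul(Add(-20, Mul(Rational(1, 7), Rational(-1, 14), Add(-1, -70))), 422) = Mul(Add(-20, Mul(Rational(1, 7), Rational(-1, 14), -71)), 422) = Mul(Add(-20, Rational(71, 98)), 422) = Mul(Rational(-1889, 98), 422) = Rational(-398579, 49)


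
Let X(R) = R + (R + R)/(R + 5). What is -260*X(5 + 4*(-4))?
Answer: 5720/3 ≈ 1906.7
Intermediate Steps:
X(R) = R + 2*R/(5 + R) (X(R) = R + (2*R)/(5 + R) = R + 2*R/(5 + R))
-260*X(5 + 4*(-4)) = -260*(5 + 4*(-4))*(7 + (5 + 4*(-4)))/(5 + (5 + 4*(-4))) = -260*(5 - 16)*(7 + (5 - 16))/(5 + (5 - 16)) = -(-2860)*(7 - 11)/(5 - 11) = -(-2860)*(-4)/(-6) = -(-2860)*(-1)*(-4)/6 = -260*(-22/3) = 5720/3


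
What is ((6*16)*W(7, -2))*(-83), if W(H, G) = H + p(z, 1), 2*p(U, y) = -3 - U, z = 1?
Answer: -39840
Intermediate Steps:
p(U, y) = -3/2 - U/2 (p(U, y) = (-3 - U)/2 = -3/2 - U/2)
W(H, G) = -2 + H (W(H, G) = H + (-3/2 - 1/2*1) = H + (-3/2 - 1/2) = H - 2 = -2 + H)
((6*16)*W(7, -2))*(-83) = ((6*16)*(-2 + 7))*(-83) = (96*5)*(-83) = 480*(-83) = -39840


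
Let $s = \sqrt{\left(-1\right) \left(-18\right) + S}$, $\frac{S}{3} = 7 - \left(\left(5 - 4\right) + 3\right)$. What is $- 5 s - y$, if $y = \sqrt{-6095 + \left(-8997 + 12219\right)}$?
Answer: $- 15 \sqrt{3} - 13 i \sqrt{17} \approx -25.981 - 53.6 i$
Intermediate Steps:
$y = 13 i \sqrt{17}$ ($y = \sqrt{-6095 + 3222} = \sqrt{-2873} = 13 i \sqrt{17} \approx 53.6 i$)
$S = 9$ ($S = 3 \left(7 - \left(\left(5 - 4\right) + 3\right)\right) = 3 \left(7 - \left(1 + 3\right)\right) = 3 \left(7 - 4\right) = 3 \cdot 3 = 9$)
$s = 3 \sqrt{3}$ ($s = \sqrt{\left(-1\right) \left(-18\right) + 9} = \sqrt{18 + 9} = \sqrt{27} = 3 \sqrt{3} \approx 5.1962$)
$- 5 s - y = - 5 \cdot 3 \sqrt{3} - 13 i \sqrt{17} = - 15 \sqrt{3} - 13 i \sqrt{17}$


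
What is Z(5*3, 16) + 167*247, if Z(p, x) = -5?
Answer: 41244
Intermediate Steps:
Z(5*3, 16) + 167*247 = -5 + 167*247 = -5 + 41249 = 41244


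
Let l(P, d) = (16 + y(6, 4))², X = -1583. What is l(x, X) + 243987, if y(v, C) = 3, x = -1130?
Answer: 244348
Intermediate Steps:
l(P, d) = 361 (l(P, d) = (16 + 3)² = 19² = 361)
l(x, X) + 243987 = 361 + 243987 = 244348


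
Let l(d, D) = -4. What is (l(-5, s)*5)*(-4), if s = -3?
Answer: 80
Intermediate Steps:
(l(-5, s)*5)*(-4) = -4*5*(-4) = -20*(-4) = 80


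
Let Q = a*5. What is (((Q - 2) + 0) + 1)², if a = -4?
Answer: 441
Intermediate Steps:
Q = -20 (Q = -4*5 = -20)
(((Q - 2) + 0) + 1)² = (((-20 - 2) + 0) + 1)² = ((-22 + 0) + 1)² = (-22 + 1)² = (-21)² = 441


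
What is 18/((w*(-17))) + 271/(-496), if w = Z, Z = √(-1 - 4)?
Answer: -271/496 + 18*I*√5/85 ≈ -0.54637 + 0.47352*I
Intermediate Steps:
Z = I*√5 (Z = √(-5) = I*√5 ≈ 2.2361*I)
w = I*√5 ≈ 2.2361*I
18/((w*(-17))) + 271/(-496) = 18/(((I*√5)*(-17))) + 271/(-496) = 18/((-17*I*√5)) + 271*(-1/496) = 18*(I*√5/85) - 271/496 = 18*I*√5/85 - 271/496 = -271/496 + 18*I*√5/85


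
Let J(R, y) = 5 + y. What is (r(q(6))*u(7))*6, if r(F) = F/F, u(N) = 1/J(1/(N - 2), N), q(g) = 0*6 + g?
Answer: 1/2 ≈ 0.50000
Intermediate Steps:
q(g) = g (q(g) = 0 + g = g)
u(N) = 1/(5 + N)
r(F) = 1
(r(q(6))*u(7))*6 = (1/(5 + 7))*6 = (1/12)*6 = 1/2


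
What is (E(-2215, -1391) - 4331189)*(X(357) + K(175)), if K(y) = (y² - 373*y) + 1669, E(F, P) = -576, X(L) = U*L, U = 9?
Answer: 128947980520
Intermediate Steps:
X(L) = 9*L
K(y) = 1669 + y² - 373*y
(E(-2215, -1391) - 4331189)*(X(357) + K(175)) = (-576 - 4331189)*(9*357 + (1669 + 175² - 373*175)) = -4331765*(3213 + (1669 + 30625 - 65275)) = -4331765*(3213 - 32981) = -4331765*(-29768) = 128947980520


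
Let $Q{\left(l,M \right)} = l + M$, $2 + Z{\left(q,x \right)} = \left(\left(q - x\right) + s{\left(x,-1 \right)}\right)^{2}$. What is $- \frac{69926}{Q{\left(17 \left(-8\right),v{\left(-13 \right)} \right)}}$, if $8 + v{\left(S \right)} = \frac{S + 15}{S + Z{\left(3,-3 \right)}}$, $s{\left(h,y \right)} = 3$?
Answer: $\frac{2307558}{4751} \approx 485.7$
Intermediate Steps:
$Z{\left(q,x \right)} = -2 + \left(3 + q - x\right)^{2}$ ($Z{\left(q,x \right)} = -2 + \left(\left(q - x\right) + 3\right)^{2} = -2 + \left(3 + q - x\right)^{2}$)
$v{\left(S \right)} = -8 + \frac{15 + S}{79 + S}$ ($v{\left(S \right)} = -8 + \frac{S + 15}{S - \left(2 - \left(3 + 3 - -3\right)^{2}\right)} = -8 + \frac{15 + S}{S - \left(2 - \left(3 + 3 + 3\right)^{2}\right)} = -8 + \frac{15 + S}{S - \left(2 - 9^{2}\right)} = -8 + \frac{15 + S}{S + \left(-2 + 81\right)} = -8 + \frac{15 + S}{S + 79} = -8 + \frac{15 + S}{79 + S}$)
$Q{\left(l,M \right)} = M + l$
$- \frac{69926}{Q{\left(17 \left(-8\right),v{\left(-13 \right)} \right)}} = - \frac{69926}{\frac{-617 - -91}{79 - 13} + 17 \left(-8\right)} = - \frac{69926}{\frac{-617 + 91}{66} - 136} = - \frac{69926}{\frac{1}{66} \left(-526\right) - 136} = - \frac{69926}{- \frac{263}{33} - 136} = - \frac{69926}{- \frac{4751}{33}} = \left(-69926\right) \left(- \frac{33}{4751}\right) = \frac{2307558}{4751}$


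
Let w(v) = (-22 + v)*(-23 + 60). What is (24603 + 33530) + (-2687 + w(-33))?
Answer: 53411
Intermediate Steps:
w(v) = -814 + 37*v (w(v) = (-22 + v)*37 = -814 + 37*v)
(24603 + 33530) + (-2687 + w(-33)) = (24603 + 33530) + (-2687 + (-814 + 37*(-33))) = 58133 + (-2687 + (-814 - 1221)) = 58133 + (-2687 - 2035) = 58133 - 4722 = 53411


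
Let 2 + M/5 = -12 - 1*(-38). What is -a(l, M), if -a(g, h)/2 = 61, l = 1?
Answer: 122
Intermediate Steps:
M = 120 (M = -10 + 5*(-12 - 1*(-38)) = -10 + 5*(-12 + 38) = -10 + 5*26 = -10 + 130 = 120)
a(g, h) = -122 (a(g, h) = -2*61 = -122)
-a(l, M) = -1*(-122) = 122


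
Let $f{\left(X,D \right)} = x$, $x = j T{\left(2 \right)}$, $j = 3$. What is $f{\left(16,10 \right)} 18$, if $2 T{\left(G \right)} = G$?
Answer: $54$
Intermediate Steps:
$T{\left(G \right)} = \frac{G}{2}$
$x = 3$ ($x = 3 \cdot \frac{1}{2} \cdot 2 = 3 \cdot 1 = 3$)
$f{\left(X,D \right)} = 3$
$f{\left(16,10 \right)} 18 = 3 \cdot 18 = 54$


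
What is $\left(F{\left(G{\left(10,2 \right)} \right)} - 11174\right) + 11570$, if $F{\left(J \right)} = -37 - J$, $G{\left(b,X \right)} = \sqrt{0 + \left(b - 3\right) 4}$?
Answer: $359 - 2 \sqrt{7} \approx 353.71$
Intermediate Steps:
$G{\left(b,X \right)} = \sqrt{-12 + 4 b}$ ($G{\left(b,X \right)} = \sqrt{0 + \left(-3 + b\right) 4} = \sqrt{0 + \left(-12 + 4 b\right)} = \sqrt{-12 + 4 b}$)
$\left(F{\left(G{\left(10,2 \right)} \right)} - 11174\right) + 11570 = \left(\left(-37 - 2 \sqrt{-3 + 10}\right) - 11174\right) + 11570 = \left(\left(-37 - 2 \sqrt{7}\right) - 11174\right) + 11570 = \left(-11211 - 2 \sqrt{7}\right) + 11570 = 359 - 2 \sqrt{7}$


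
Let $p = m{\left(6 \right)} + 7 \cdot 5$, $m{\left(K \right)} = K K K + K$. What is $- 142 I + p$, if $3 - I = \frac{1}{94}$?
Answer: $- \frac{7872}{47} \approx -167.49$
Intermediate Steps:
$I = \frac{281}{94}$ ($I = 3 - \frac{1}{94} = \frac{281}{94} \approx 2.9894$)
$m{\left(K \right)} = K + K^{3}$ ($m{\left(K \right)} = K^{2} K + K = K^{3} + K = K + K^{3}$)
$p = 257$ ($p = \left(6 + 6^{3}\right) + 7 \cdot 5 = \left(6 + 216\right) + 35 = 222 + 35 = 257$)
$- 142 I + p = \left(-142\right) \frac{281}{94} + 257 = - \frac{19951}{47} + 257 = - \frac{7872}{47}$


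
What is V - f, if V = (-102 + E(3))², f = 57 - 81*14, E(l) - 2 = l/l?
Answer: 10878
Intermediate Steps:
E(l) = 3 (E(l) = 2 + l/l = 2 + 1 = 3)
f = -1077 (f = 57 - 1134 = -1077)
V = 9801 (V = (-102 + 3)² = (-99)² = 9801)
V - f = 9801 - 1*(-1077) = 9801 + 1077 = 10878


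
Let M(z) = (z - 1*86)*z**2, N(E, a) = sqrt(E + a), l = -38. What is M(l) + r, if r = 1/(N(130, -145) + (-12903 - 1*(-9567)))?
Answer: -664232763784/3709637 - I*sqrt(15)/11128911 ≈ -1.7906e+5 - 3.4801e-7*I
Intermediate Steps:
M(z) = z**2*(-86 + z) (M(z) = (z - 86)*z**2 = (-86 + z)*z**2 = z**2*(-86 + z))
r = 1/(-3336 + I*sqrt(15)) (r = 1/(sqrt(130 - 145) + (-12903 - 1*(-9567))) = 1/(sqrt(-15) + (-12903 + 9567)) = 1/(I*sqrt(15) - 3336) = 1/(-3336 + I*sqrt(15)) ≈ -0.00029976 - 3.48e-7*I)
M(l) + r = (-38)**2*(-86 - 38) + (-1112/3709637 - I*sqrt(15)/11128911) = 1444*(-124) + (-1112/3709637 - I*sqrt(15)/11128911) = -179056 + (-1112/3709637 - I*sqrt(15)/11128911) = -664232763784/3709637 - I*sqrt(15)/11128911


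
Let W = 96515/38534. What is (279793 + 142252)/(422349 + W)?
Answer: 1251006310/1251914837 ≈ 0.99927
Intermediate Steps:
W = 96515/38534 (W = 96515*(1/38534) = 96515/38534 ≈ 2.5047)
(279793 + 142252)/(422349 + W) = (279793 + 142252)/(422349 + 96515/38534) = 422045/(16274892881/38534) = 422045*(38534/16274892881) = 1251006310/1251914837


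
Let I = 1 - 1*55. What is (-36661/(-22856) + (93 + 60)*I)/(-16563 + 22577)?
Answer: -188799611/137455984 ≈ -1.3735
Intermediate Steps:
I = -54 (I = 1 - 55 = -54)
(-36661/(-22856) + (93 + 60)*I)/(-16563 + 22577) = (-36661/(-22856) + (93 + 60)*(-54))/(-16563 + 22577) = (-36661*(-1/22856) + 153*(-54))/6014 = (36661/22856 - 8262)*(1/6014) = -188799611/22856*1/6014 = -188799611/137455984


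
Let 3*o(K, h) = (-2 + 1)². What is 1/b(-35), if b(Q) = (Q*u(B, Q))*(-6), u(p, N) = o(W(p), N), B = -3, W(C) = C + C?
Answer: 1/70 ≈ 0.014286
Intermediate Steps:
W(C) = 2*C
o(K, h) = ⅓ (o(K, h) = (-2 + 1)²/3 = (⅓)*(-1)² = (⅓)*1 = ⅓)
u(p, N) = ⅓
b(Q) = -2*Q (b(Q) = (Q*(⅓))*(-6) = (Q/3)*(-6) = -2*Q)
1/b(-35) = 1/(-2*(-35)) = 1/70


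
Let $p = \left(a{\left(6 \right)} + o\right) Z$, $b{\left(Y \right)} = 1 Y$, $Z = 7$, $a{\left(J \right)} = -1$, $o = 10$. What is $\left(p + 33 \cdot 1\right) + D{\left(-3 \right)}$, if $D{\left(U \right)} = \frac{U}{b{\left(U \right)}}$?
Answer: $97$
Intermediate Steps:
$b{\left(Y \right)} = Y$
$D{\left(U \right)} = 1$ ($D{\left(U \right)} = \frac{U}{U} = 1$)
$p = 63$ ($p = \left(-1 + 10\right) 7 = 9 \cdot 7 = 63$)
$\left(p + 33 \cdot 1\right) + D{\left(-3 \right)} = \left(63 + 33 \cdot 1\right) + 1 = \left(63 + 33\right) + 1 = 96 + 1 = 97$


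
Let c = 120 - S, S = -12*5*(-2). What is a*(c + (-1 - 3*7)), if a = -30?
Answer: 660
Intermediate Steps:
S = 120 (S = -4*15*(-2) = -60*(-2) = 120)
c = 0 (c = 120 - 1*120 = 120 - 120 = 0)
a*(c + (-1 - 3*7)) = -30*(0 + (-1 - 3*7)) = -30*(0 + (-1 - 21)) = -30*(0 - 22) = -30*(-22) = 660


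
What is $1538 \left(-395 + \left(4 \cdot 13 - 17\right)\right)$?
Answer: $-553680$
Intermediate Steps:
$1538 \left(-395 + \left(4 \cdot 13 - 17\right)\right) = 1538 \left(-395 + \left(52 - 17\right)\right) = 1538 \left(-395 + 35\right) = 1538 \left(-360\right) = -553680$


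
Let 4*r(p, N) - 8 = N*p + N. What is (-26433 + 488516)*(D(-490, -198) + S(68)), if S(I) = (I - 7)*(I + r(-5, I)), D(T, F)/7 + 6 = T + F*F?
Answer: 125260535474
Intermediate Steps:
D(T, F) = -42 + 7*T + 7*F² (D(T, F) = -42 + 7*(T + F*F) = -42 + 7*(T + F²) = -42 + (7*T + 7*F²) = -42 + 7*T + 7*F²)
r(p, N) = 2 + N/4 + N*p/4 (r(p, N) = 2 + (N*p + N)/4 = 2 + (N + N*p)/4 = 2 + (N/4 + N*p/4) = 2 + N/4 + N*p/4)
S(I) = -14 + 2*I (S(I) = (I - 7)*(I + (2 + I/4 + (¼)*I*(-5))) = (-7 + I)*(I + (2 + I/4 - 5*I/4)) = (-7 + I)*(I + (2 - I)) = (-7 + I)*2 = -14 + 2*I)
(-26433 + 488516)*(D(-490, -198) + S(68)) = (-26433 + 488516)*((-42 + 7*(-490) + 7*(-198)²) + (-14 + 2*68)) = 462083*((-42 - 3430 + 7*39204) + (-14 + 136)) = 462083*((-42 - 3430 + 274428) + 122) = 462083*(270956 + 122) = 462083*271078 = 125260535474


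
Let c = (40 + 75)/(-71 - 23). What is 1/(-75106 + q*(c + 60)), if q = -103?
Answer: -94/7629039 ≈ -1.2321e-5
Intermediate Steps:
c = -115/94 (c = 115/(-94) = 115*(-1/94) = -115/94 ≈ -1.2234)
1/(-75106 + q*(c + 60)) = 1/(-75106 - 103*(-115/94 + 60)) = 1/(-75106 - 103*5525/94) = 1/(-75106 - 569075/94) = 1/(-7629039/94) = -94/7629039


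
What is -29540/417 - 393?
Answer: -193421/417 ≈ -463.84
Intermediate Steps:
-29540/417 - 393 = -193421/417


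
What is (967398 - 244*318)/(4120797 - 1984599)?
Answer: 148301/356033 ≈ 0.41654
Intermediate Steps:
(967398 - 244*318)/(4120797 - 1984599) = (967398 - 77592)/2136198 = 889806*(1/2136198) = 148301/356033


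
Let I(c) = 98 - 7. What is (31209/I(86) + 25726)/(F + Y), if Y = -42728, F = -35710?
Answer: -2372275/7137858 ≈ -0.33235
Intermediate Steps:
I(c) = 91
(31209/I(86) + 25726)/(F + Y) = (31209/91 + 25726)/(-35710 - 42728) = (31209*(1/91) + 25726)/(-78438) = (31209/91 + 25726)*(-1/78438) = (2372275/91)*(-1/78438) = -2372275/7137858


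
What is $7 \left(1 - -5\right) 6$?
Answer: $252$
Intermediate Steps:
$7 \left(1 - -5\right) 6 = 7 \left(1 + 5\right) 6 = 7 \cdot 6 \cdot 6 = 42 \cdot 6 = 252$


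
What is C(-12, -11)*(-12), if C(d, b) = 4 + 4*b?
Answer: 480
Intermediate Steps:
C(-12, -11)*(-12) = (4 + 4*(-11))*(-12) = (4 - 44)*(-12) = -40*(-12) = 480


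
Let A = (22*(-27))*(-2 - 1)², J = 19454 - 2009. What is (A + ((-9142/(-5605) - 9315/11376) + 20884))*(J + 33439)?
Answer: 1400431148454233/1771180 ≈ 7.9068e+8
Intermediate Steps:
J = 17445
A = -5346 (A = -594*(-3)² = -594*9 = -5346)
(A + ((-9142/(-5605) - 9315/11376) + 20884))*(J + 33439) = (-5346 + ((-9142/(-5605) - 9315/11376) + 20884))*(17445 + 33439) = (-5346 + ((-9142*(-1/5605) - 9315*1/11376) + 20884))*50884 = (-5346 + ((9142/5605 - 1035/1264) + 20884))*50884 = (-5346 + (5754313/7084720 + 20884))*50884 = (-5346 + 147963046793/7084720)*50884 = (110088133673/7084720)*50884 = 1400431148454233/1771180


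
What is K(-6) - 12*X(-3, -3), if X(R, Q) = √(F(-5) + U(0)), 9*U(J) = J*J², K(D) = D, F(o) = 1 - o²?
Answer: -6 - 24*I*√6 ≈ -6.0 - 58.788*I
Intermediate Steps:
U(J) = J³/9 (U(J) = (J*J²)/9 = J³/9)
X(R, Q) = 2*I*√6 (X(R, Q) = √((1 - 1*(-5)²) + (⅑)*0³) = √((1 - 1*25) + (⅑)*0) = √((1 - 25) + 0) = √(-24 + 0) = √(-24) = 2*I*√6)
K(-6) - 12*X(-3, -3) = -6 - 24*I*√6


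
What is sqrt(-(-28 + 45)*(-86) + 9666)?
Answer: 2*sqrt(2782) ≈ 105.49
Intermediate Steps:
sqrt(-(-28 + 45)*(-86) + 9666) = sqrt(-17*(-86) + 9666) = sqrt(-1*(-1462) + 9666) = sqrt(1462 + 9666) = sqrt(11128) = 2*sqrt(2782)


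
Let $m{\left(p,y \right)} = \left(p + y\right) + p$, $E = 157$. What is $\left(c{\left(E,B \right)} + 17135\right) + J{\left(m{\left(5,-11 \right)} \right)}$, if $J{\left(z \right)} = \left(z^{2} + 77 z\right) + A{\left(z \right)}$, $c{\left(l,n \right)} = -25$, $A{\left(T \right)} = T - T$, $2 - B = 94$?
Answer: $17034$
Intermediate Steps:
$B = -92$ ($B = 2 - 94 = -92$)
$A{\left(T \right)} = 0$
$m{\left(p,y \right)} = y + 2 p$
$J{\left(z \right)} = z^{2} + 77 z$ ($J{\left(z \right)} = \left(z^{2} + 77 z\right) + 0 = z^{2} + 77 z$)
$\left(c{\left(E,B \right)} + 17135\right) + J{\left(m{\left(5,-11 \right)} \right)} = \left(-25 + 17135\right) + \left(-11 + 2 \cdot 5\right) \left(77 + \left(-11 + 2 \cdot 5\right)\right) = 17110 + \left(-11 + 10\right) \left(77 + \left(-11 + 10\right)\right) = 17110 - \left(77 - 1\right) = 17110 - 76 = 17034$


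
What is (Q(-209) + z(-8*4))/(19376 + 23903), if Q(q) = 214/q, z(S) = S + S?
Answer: -13590/9045311 ≈ -0.0015024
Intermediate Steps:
z(S) = 2*S
(Q(-209) + z(-8*4))/(19376 + 23903) = (214/(-209) + 2*(-8*4))/(19376 + 23903) = (214*(-1/209) + 2*(-32))/43279 = (-214/209 - 64)*(1/43279) = -13590/209*1/43279 = -13590/9045311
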